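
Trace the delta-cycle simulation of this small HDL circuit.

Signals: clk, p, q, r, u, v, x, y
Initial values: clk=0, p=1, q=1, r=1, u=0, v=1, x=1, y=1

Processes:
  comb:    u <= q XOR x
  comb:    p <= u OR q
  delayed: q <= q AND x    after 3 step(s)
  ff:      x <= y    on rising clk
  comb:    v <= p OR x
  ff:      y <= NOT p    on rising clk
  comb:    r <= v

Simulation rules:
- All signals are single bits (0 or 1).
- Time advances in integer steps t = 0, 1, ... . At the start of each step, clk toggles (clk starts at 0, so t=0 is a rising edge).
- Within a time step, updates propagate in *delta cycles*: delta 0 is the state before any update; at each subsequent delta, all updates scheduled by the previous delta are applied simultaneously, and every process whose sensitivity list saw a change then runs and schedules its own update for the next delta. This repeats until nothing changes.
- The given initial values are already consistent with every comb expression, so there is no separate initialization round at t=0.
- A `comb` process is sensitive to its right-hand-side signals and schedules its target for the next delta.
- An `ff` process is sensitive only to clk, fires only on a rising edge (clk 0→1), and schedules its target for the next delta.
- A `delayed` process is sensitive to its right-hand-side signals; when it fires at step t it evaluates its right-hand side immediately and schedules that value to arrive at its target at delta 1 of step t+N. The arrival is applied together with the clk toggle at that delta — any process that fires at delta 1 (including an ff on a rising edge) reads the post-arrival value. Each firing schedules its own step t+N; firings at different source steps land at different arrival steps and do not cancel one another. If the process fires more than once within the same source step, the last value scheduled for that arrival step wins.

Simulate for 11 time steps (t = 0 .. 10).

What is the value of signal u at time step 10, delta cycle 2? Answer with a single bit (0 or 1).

1

t=0 Δ0: v=1 p=1 x=1 clk=0 y=1 q=1 u=0 r=1
  Δ1: clk:0→1
  Δ2: y:1→0
  (2Δ to stable)
t=1 Δ0: v=1 p=1 x=1 clk=1 y=0 q=1 u=0 r=1
  Δ1: clk:1→0
  (1Δ to stable)
t=2 Δ0: v=1 p=1 x=1 clk=0 y=0 q=1 u=0 r=1
  Δ1: clk:0→1
  Δ2: x:1→0
  Δ3: u:0→1
  (3Δ to stable)
t=3 Δ0: v=1 p=1 x=0 clk=1 y=0 q=1 u=1 r=1
  Δ1: clk:1→0
  (1Δ to stable)
t=4 Δ0: v=1 p=1 x=0 clk=0 y=0 q=1 u=1 r=1
  Δ1: clk:0→1
  (1Δ to stable)
t=5 Δ0: v=1 p=1 x=0 clk=1 y=0 q=1 u=1 r=1
  Δ1: clk:1→0, q:1→0
  Δ2: u:1→0
  Δ3: p:1→0
  Δ4: v:1→0
  Δ5: r:1→0
  (5Δ to stable)
t=6 Δ0: v=0 p=0 x=0 clk=0 y=0 q=0 u=0 r=0
  Δ1: clk:0→1
  Δ2: y:0→1
  (2Δ to stable)
t=7 Δ0: v=0 p=0 x=0 clk=1 y=1 q=0 u=0 r=0
  Δ1: clk:1→0
  (1Δ to stable)
t=8 Δ0: v=0 p=0 x=0 clk=0 y=1 q=0 u=0 r=0
  Δ1: clk:0→1
  Δ2: x:0→1
  Δ3: v:0→1, u:0→1
  Δ4: p:0→1, r:0→1
  (4Δ to stable)
t=9 Δ0: v=1 p=1 x=1 clk=1 y=1 q=0 u=1 r=1
  Δ1: clk:1→0
  (1Δ to stable)
t=10 Δ0: v=1 p=1 x=1 clk=0 y=1 q=0 u=1 r=1
  Δ1: clk:0→1
  Δ2: y:1→0
  (2Δ to stable)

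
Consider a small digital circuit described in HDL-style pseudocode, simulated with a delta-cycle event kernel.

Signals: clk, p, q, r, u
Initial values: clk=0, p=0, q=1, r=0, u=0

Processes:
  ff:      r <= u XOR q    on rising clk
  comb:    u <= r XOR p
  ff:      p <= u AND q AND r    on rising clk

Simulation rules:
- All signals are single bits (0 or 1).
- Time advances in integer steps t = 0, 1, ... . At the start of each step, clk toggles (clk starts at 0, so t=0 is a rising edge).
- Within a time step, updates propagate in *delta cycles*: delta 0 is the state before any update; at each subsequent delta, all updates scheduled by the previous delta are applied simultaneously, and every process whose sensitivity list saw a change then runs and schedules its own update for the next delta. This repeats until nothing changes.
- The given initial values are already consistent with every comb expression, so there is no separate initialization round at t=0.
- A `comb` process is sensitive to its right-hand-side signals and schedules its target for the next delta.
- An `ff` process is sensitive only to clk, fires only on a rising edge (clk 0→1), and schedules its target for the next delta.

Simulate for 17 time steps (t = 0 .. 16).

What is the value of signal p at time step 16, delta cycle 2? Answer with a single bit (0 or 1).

t0.Δ0 r=0 q=1 u=0 clk=0 p=0
t0.Δ1 r=0 q=1 u=0 clk=1 p=0
t0.Δ2 r=1 q=1 u=0 clk=1 p=0
t0.Δ3 r=1 q=1 u=1 clk=1 p=0
t1.Δ0 r=1 q=1 u=1 clk=1 p=0
t1.Δ1 r=1 q=1 u=1 clk=0 p=0
t2.Δ0 r=1 q=1 u=1 clk=0 p=0
t2.Δ1 r=1 q=1 u=1 clk=1 p=0
t2.Δ2 r=0 q=1 u=1 clk=1 p=1
t3.Δ0 r=0 q=1 u=1 clk=1 p=1
t3.Δ1 r=0 q=1 u=1 clk=0 p=1
t4.Δ0 r=0 q=1 u=1 clk=0 p=1
t4.Δ1 r=0 q=1 u=1 clk=1 p=1
t4.Δ2 r=0 q=1 u=1 clk=1 p=0
t4.Δ3 r=0 q=1 u=0 clk=1 p=0
t5.Δ0 r=0 q=1 u=0 clk=1 p=0
t5.Δ1 r=0 q=1 u=0 clk=0 p=0
t6.Δ0 r=0 q=1 u=0 clk=0 p=0
t6.Δ1 r=0 q=1 u=0 clk=1 p=0
t6.Δ2 r=1 q=1 u=0 clk=1 p=0
t6.Δ3 r=1 q=1 u=1 clk=1 p=0
t7.Δ0 r=1 q=1 u=1 clk=1 p=0
t7.Δ1 r=1 q=1 u=1 clk=0 p=0
t8.Δ0 r=1 q=1 u=1 clk=0 p=0
t8.Δ1 r=1 q=1 u=1 clk=1 p=0
t8.Δ2 r=0 q=1 u=1 clk=1 p=1
t9.Δ0 r=0 q=1 u=1 clk=1 p=1
t9.Δ1 r=0 q=1 u=1 clk=0 p=1
t10.Δ0 r=0 q=1 u=1 clk=0 p=1
t10.Δ1 r=0 q=1 u=1 clk=1 p=1
t10.Δ2 r=0 q=1 u=1 clk=1 p=0
t10.Δ3 r=0 q=1 u=0 clk=1 p=0
t11.Δ0 r=0 q=1 u=0 clk=1 p=0
t11.Δ1 r=0 q=1 u=0 clk=0 p=0
t12.Δ0 r=0 q=1 u=0 clk=0 p=0
t12.Δ1 r=0 q=1 u=0 clk=1 p=0
t12.Δ2 r=1 q=1 u=0 clk=1 p=0
t12.Δ3 r=1 q=1 u=1 clk=1 p=0
t13.Δ0 r=1 q=1 u=1 clk=1 p=0
t13.Δ1 r=1 q=1 u=1 clk=0 p=0
t14.Δ0 r=1 q=1 u=1 clk=0 p=0
t14.Δ1 r=1 q=1 u=1 clk=1 p=0
t14.Δ2 r=0 q=1 u=1 clk=1 p=1
t15.Δ0 r=0 q=1 u=1 clk=1 p=1
t15.Δ1 r=0 q=1 u=1 clk=0 p=1
t16.Δ0 r=0 q=1 u=1 clk=0 p=1
t16.Δ1 r=0 q=1 u=1 clk=1 p=1
t16.Δ2 r=0 q=1 u=1 clk=1 p=0
t16.Δ3 r=0 q=1 u=0 clk=1 p=0

0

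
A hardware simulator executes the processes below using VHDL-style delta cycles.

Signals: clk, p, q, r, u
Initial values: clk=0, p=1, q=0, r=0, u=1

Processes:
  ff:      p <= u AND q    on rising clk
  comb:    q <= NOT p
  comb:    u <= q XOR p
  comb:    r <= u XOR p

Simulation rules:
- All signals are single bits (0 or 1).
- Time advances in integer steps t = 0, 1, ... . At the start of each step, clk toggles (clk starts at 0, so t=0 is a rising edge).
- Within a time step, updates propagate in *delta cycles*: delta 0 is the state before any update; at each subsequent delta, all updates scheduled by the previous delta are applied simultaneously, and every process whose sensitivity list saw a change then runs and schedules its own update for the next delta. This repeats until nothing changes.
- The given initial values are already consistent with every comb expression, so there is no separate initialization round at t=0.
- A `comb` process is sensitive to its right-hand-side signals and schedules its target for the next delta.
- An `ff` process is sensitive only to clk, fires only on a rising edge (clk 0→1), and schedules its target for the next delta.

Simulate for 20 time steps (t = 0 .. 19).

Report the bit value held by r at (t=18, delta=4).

[bits: u,r,clk,p,q]
t=0: Δ0=10010 Δ1=10110 Δ2=10100 Δ3=01101 Δ4=10101 Δ5=11101 | 5Δ
t=1: Δ0=11101 Δ1=11001 | 1Δ
t=2: Δ0=11001 Δ1=11101 Δ2=11111 Δ3=00110 Δ4=11110 Δ5=10110 | 5Δ
t=3: Δ0=10110 Δ1=10010 | 1Δ
t=4: Δ0=10010 Δ1=10110 Δ2=10100 Δ3=01101 Δ4=10101 Δ5=11101 | 5Δ
t=5: Δ0=11101 Δ1=11001 | 1Δ
t=6: Δ0=11001 Δ1=11101 Δ2=11111 Δ3=00110 Δ4=11110 Δ5=10110 | 5Δ
t=7: Δ0=10110 Δ1=10010 | 1Δ
t=8: Δ0=10010 Δ1=10110 Δ2=10100 Δ3=01101 Δ4=10101 Δ5=11101 | 5Δ
t=9: Δ0=11101 Δ1=11001 | 1Δ
t=10: Δ0=11001 Δ1=11101 Δ2=11111 Δ3=00110 Δ4=11110 Δ5=10110 | 5Δ
t=11: Δ0=10110 Δ1=10010 | 1Δ
t=12: Δ0=10010 Δ1=10110 Δ2=10100 Δ3=01101 Δ4=10101 Δ5=11101 | 5Δ
t=13: Δ0=11101 Δ1=11001 | 1Δ
t=14: Δ0=11001 Δ1=11101 Δ2=11111 Δ3=00110 Δ4=11110 Δ5=10110 | 5Δ
t=15: Δ0=10110 Δ1=10010 | 1Δ
t=16: Δ0=10010 Δ1=10110 Δ2=10100 Δ3=01101 Δ4=10101 Δ5=11101 | 5Δ
t=17: Δ0=11101 Δ1=11001 | 1Δ
t=18: Δ0=11001 Δ1=11101 Δ2=11111 Δ3=00110 Δ4=11110 Δ5=10110 | 5Δ
t=19: Δ0=10110 Δ1=10010 | 1Δ

1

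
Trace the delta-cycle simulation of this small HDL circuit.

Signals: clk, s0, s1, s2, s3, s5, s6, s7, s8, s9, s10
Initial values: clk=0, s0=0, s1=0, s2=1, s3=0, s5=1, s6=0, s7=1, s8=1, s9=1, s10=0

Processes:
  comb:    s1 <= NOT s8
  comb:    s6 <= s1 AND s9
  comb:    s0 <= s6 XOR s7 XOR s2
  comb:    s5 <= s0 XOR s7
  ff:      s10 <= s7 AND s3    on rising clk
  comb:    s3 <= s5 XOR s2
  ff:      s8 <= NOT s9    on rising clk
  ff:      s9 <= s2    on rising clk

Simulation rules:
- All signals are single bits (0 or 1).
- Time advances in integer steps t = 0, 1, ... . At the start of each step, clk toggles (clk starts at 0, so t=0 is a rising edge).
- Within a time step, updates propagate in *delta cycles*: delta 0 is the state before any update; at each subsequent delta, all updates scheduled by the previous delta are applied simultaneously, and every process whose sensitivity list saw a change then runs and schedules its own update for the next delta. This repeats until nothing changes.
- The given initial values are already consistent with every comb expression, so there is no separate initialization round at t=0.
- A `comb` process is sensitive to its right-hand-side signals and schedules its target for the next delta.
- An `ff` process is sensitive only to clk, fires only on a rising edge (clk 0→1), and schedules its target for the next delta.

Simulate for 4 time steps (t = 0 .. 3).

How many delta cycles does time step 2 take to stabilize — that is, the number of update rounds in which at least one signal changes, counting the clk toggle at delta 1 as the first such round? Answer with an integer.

[bits: s6,s2,s1,s5,s9,s8,s10,s7,clk,s0,s3]
t=0: Δ0=01011101000 Δ1=01011101100 Δ2=01011001100 Δ3=01111001100 Δ4=11111001100 Δ5=11111001110 Δ6=11101001110 Δ7=11101001111 | 7Δ
t=1: Δ0=11101001111 Δ1=11101001011 | 1Δ
t=2: Δ0=11101001011 Δ1=11101001111 Δ2=11101011111 | 2Δ
t=3: Δ0=11101011111 Δ1=11101011011 | 1Δ

2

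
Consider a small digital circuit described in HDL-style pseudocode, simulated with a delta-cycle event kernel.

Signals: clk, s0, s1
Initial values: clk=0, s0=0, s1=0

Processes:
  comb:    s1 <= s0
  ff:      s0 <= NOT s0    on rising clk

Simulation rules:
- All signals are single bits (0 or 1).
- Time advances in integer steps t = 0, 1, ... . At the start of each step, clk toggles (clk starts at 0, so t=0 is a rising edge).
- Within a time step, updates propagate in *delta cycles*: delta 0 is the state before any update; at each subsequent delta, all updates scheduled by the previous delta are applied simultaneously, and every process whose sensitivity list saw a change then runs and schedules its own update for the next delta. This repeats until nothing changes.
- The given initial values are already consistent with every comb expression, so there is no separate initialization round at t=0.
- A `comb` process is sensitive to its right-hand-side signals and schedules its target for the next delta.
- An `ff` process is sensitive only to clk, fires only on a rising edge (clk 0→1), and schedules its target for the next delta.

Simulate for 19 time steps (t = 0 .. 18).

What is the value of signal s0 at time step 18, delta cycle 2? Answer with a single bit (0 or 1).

0

t0.Δ0 s0=0 s1=0 clk=0
t0.Δ1 s0=0 s1=0 clk=1
t0.Δ2 s0=1 s1=0 clk=1
t0.Δ3 s0=1 s1=1 clk=1
t1.Δ0 s0=1 s1=1 clk=1
t1.Δ1 s0=1 s1=1 clk=0
t2.Δ0 s0=1 s1=1 clk=0
t2.Δ1 s0=1 s1=1 clk=1
t2.Δ2 s0=0 s1=1 clk=1
t2.Δ3 s0=0 s1=0 clk=1
t3.Δ0 s0=0 s1=0 clk=1
t3.Δ1 s0=0 s1=0 clk=0
t4.Δ0 s0=0 s1=0 clk=0
t4.Δ1 s0=0 s1=0 clk=1
t4.Δ2 s0=1 s1=0 clk=1
t4.Δ3 s0=1 s1=1 clk=1
t5.Δ0 s0=1 s1=1 clk=1
t5.Δ1 s0=1 s1=1 clk=0
t6.Δ0 s0=1 s1=1 clk=0
t6.Δ1 s0=1 s1=1 clk=1
t6.Δ2 s0=0 s1=1 clk=1
t6.Δ3 s0=0 s1=0 clk=1
t7.Δ0 s0=0 s1=0 clk=1
t7.Δ1 s0=0 s1=0 clk=0
t8.Δ0 s0=0 s1=0 clk=0
t8.Δ1 s0=0 s1=0 clk=1
t8.Δ2 s0=1 s1=0 clk=1
t8.Δ3 s0=1 s1=1 clk=1
t9.Δ0 s0=1 s1=1 clk=1
t9.Δ1 s0=1 s1=1 clk=0
t10.Δ0 s0=1 s1=1 clk=0
t10.Δ1 s0=1 s1=1 clk=1
t10.Δ2 s0=0 s1=1 clk=1
t10.Δ3 s0=0 s1=0 clk=1
t11.Δ0 s0=0 s1=0 clk=1
t11.Δ1 s0=0 s1=0 clk=0
t12.Δ0 s0=0 s1=0 clk=0
t12.Δ1 s0=0 s1=0 clk=1
t12.Δ2 s0=1 s1=0 clk=1
t12.Δ3 s0=1 s1=1 clk=1
t13.Δ0 s0=1 s1=1 clk=1
t13.Δ1 s0=1 s1=1 clk=0
t14.Δ0 s0=1 s1=1 clk=0
t14.Δ1 s0=1 s1=1 clk=1
t14.Δ2 s0=0 s1=1 clk=1
t14.Δ3 s0=0 s1=0 clk=1
t15.Δ0 s0=0 s1=0 clk=1
t15.Δ1 s0=0 s1=0 clk=0
t16.Δ0 s0=0 s1=0 clk=0
t16.Δ1 s0=0 s1=0 clk=1
t16.Δ2 s0=1 s1=0 clk=1
t16.Δ3 s0=1 s1=1 clk=1
t17.Δ0 s0=1 s1=1 clk=1
t17.Δ1 s0=1 s1=1 clk=0
t18.Δ0 s0=1 s1=1 clk=0
t18.Δ1 s0=1 s1=1 clk=1
t18.Δ2 s0=0 s1=1 clk=1
t18.Δ3 s0=0 s1=0 clk=1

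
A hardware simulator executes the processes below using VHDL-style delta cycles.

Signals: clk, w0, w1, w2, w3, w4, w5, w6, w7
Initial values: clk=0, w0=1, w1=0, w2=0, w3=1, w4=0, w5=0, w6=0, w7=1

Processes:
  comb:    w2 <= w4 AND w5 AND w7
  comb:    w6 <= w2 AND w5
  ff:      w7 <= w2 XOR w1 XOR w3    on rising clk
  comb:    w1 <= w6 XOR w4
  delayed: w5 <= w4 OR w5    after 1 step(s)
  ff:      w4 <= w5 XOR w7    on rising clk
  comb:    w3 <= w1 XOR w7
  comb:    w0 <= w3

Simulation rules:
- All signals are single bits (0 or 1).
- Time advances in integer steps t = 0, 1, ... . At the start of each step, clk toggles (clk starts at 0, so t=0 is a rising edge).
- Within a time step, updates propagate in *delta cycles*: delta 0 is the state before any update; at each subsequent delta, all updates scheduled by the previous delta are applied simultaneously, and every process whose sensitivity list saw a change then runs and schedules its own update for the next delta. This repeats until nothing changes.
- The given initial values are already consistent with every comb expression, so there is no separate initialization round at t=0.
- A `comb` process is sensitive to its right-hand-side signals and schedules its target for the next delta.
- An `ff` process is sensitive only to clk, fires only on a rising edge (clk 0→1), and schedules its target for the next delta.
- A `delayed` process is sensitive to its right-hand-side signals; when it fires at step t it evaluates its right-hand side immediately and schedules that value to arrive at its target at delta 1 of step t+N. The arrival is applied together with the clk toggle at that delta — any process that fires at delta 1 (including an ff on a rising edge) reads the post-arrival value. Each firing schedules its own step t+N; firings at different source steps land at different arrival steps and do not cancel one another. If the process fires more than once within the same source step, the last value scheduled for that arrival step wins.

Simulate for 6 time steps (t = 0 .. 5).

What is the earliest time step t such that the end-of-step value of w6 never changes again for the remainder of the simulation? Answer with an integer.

t=0 Δ0: w5=0 w1=0 w7=1 w2=0 w4=0 w3=1 clk=0 w6=0 w0=1
  Δ1: clk:0→1
  Δ2: w4:0→1
  Δ3: w1:0→1
  Δ4: w3:1→0
  Δ5: w0:1→0
  (5Δ to stable)
t=1 Δ0: w5=0 w1=1 w7=1 w2=0 w4=1 w3=0 clk=1 w6=0 w0=0
  Δ1: w5:0→1, clk:1→0
  Δ2: w2:0→1
  Δ3: w6:0→1
  Δ4: w1:1→0
  Δ5: w3:0→1
  Δ6: w0:0→1
  (6Δ to stable)
t=2 Δ0: w5=1 w1=0 w7=1 w2=1 w4=1 w3=1 clk=0 w6=1 w0=1
  Δ1: clk:0→1
  Δ2: w7:1→0, w4:1→0
  Δ3: w1:0→1, w2:1→0, w3:1→0
  Δ4: w3:0→1, w6:1→0, w0:1→0
  Δ5: w1:1→0, w0:0→1
  Δ6: w3:1→0
  Δ7: w0:1→0
  (7Δ to stable)
t=3 Δ0: w5=1 w1=0 w7=0 w2=0 w4=0 w3=0 clk=1 w6=0 w0=0
  Δ1: clk:1→0
  (1Δ to stable)
t=4 Δ0: w5=1 w1=0 w7=0 w2=0 w4=0 w3=0 clk=0 w6=0 w0=0
  Δ1: clk:0→1
  Δ2: w4:0→1
  Δ3: w1:0→1
  Δ4: w3:0→1
  Δ5: w0:0→1
  (5Δ to stable)
t=5 Δ0: w5=1 w1=1 w7=0 w2=0 w4=1 w3=1 clk=1 w6=0 w0=1
  Δ1: clk:1→0
  (1Δ to stable)

2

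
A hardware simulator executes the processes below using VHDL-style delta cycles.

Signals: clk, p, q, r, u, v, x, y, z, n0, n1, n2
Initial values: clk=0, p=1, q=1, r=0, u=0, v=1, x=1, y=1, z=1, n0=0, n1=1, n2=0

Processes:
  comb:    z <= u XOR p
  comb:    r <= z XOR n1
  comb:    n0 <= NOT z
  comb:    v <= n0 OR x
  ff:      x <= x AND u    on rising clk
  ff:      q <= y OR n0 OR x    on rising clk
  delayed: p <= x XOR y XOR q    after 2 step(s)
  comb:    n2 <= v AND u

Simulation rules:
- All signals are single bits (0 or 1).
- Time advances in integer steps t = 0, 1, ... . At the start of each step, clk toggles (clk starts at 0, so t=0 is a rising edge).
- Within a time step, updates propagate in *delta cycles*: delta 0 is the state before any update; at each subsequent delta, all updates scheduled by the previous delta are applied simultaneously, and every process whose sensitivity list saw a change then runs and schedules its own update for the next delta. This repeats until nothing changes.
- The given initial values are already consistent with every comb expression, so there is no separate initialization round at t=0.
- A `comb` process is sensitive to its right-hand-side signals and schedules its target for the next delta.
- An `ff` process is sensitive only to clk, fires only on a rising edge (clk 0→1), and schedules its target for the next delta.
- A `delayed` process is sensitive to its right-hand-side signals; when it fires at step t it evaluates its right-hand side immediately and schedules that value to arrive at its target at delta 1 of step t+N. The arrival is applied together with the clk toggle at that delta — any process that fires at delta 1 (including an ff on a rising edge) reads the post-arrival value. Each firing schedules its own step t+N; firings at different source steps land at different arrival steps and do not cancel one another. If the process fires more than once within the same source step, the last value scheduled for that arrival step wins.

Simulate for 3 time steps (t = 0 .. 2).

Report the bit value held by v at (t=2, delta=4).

1

t0.Δ0 v=1 p=1 n2=0 x=1 z=1 n1=1 q=1 clk=0 n0=0 u=0 r=0 y=1
t0.Δ1 v=1 p=1 n2=0 x=1 z=1 n1=1 q=1 clk=1 n0=0 u=0 r=0 y=1
t0.Δ2 v=1 p=1 n2=0 x=0 z=1 n1=1 q=1 clk=1 n0=0 u=0 r=0 y=1
t0.Δ3 v=0 p=1 n2=0 x=0 z=1 n1=1 q=1 clk=1 n0=0 u=0 r=0 y=1
t1.Δ0 v=0 p=1 n2=0 x=0 z=1 n1=1 q=1 clk=1 n0=0 u=0 r=0 y=1
t1.Δ1 v=0 p=1 n2=0 x=0 z=1 n1=1 q=1 clk=0 n0=0 u=0 r=0 y=1
t2.Δ0 v=0 p=1 n2=0 x=0 z=1 n1=1 q=1 clk=0 n0=0 u=0 r=0 y=1
t2.Δ1 v=0 p=0 n2=0 x=0 z=1 n1=1 q=1 clk=1 n0=0 u=0 r=0 y=1
t2.Δ2 v=0 p=0 n2=0 x=0 z=0 n1=1 q=1 clk=1 n0=0 u=0 r=0 y=1
t2.Δ3 v=0 p=0 n2=0 x=0 z=0 n1=1 q=1 clk=1 n0=1 u=0 r=1 y=1
t2.Δ4 v=1 p=0 n2=0 x=0 z=0 n1=1 q=1 clk=1 n0=1 u=0 r=1 y=1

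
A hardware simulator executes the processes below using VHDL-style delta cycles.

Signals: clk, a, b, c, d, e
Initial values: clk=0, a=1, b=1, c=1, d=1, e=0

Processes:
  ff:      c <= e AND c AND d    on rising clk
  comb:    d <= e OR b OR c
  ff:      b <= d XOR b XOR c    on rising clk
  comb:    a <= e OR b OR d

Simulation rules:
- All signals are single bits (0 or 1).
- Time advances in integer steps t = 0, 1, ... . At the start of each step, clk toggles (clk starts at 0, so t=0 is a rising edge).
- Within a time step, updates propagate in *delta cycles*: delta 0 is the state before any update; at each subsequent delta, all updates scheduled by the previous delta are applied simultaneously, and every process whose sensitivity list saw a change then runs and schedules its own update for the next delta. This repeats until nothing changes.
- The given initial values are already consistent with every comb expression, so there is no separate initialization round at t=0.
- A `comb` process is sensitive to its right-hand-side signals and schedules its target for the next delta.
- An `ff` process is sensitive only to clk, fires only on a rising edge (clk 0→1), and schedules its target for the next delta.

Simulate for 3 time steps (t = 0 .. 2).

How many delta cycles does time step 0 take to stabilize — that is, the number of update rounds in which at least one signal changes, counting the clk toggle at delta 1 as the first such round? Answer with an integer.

2

t0.Δ0 d=1 a=1 e=0 clk=0 b=1 c=1
t0.Δ1 d=1 a=1 e=0 clk=1 b=1 c=1
t0.Δ2 d=1 a=1 e=0 clk=1 b=1 c=0
t1.Δ0 d=1 a=1 e=0 clk=1 b=1 c=0
t1.Δ1 d=1 a=1 e=0 clk=0 b=1 c=0
t2.Δ0 d=1 a=1 e=0 clk=0 b=1 c=0
t2.Δ1 d=1 a=1 e=0 clk=1 b=1 c=0
t2.Δ2 d=1 a=1 e=0 clk=1 b=0 c=0
t2.Δ3 d=0 a=1 e=0 clk=1 b=0 c=0
t2.Δ4 d=0 a=0 e=0 clk=1 b=0 c=0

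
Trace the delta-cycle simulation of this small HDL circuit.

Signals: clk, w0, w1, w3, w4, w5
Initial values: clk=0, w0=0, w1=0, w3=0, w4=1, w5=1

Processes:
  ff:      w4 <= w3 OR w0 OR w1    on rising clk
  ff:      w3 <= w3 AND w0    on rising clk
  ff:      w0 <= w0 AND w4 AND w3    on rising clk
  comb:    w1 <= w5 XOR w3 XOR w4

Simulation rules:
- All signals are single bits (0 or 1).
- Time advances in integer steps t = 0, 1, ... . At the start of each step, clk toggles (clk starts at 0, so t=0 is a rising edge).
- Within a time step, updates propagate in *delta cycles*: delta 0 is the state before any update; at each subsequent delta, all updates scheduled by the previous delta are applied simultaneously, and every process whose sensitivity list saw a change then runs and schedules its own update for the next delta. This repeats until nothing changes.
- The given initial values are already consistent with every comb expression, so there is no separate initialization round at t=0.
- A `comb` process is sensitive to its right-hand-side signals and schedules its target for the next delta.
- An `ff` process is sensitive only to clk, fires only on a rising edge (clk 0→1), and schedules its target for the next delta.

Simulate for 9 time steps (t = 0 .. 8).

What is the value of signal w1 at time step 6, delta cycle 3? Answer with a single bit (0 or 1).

t0.Δ0 w1=0 clk=0 w5=1 w0=0 w3=0 w4=1
t0.Δ1 w1=0 clk=1 w5=1 w0=0 w3=0 w4=1
t0.Δ2 w1=0 clk=1 w5=1 w0=0 w3=0 w4=0
t0.Δ3 w1=1 clk=1 w5=1 w0=0 w3=0 w4=0
t1.Δ0 w1=1 clk=1 w5=1 w0=0 w3=0 w4=0
t1.Δ1 w1=1 clk=0 w5=1 w0=0 w3=0 w4=0
t2.Δ0 w1=1 clk=0 w5=1 w0=0 w3=0 w4=0
t2.Δ1 w1=1 clk=1 w5=1 w0=0 w3=0 w4=0
t2.Δ2 w1=1 clk=1 w5=1 w0=0 w3=0 w4=1
t2.Δ3 w1=0 clk=1 w5=1 w0=0 w3=0 w4=1
t3.Δ0 w1=0 clk=1 w5=1 w0=0 w3=0 w4=1
t3.Δ1 w1=0 clk=0 w5=1 w0=0 w3=0 w4=1
t4.Δ0 w1=0 clk=0 w5=1 w0=0 w3=0 w4=1
t4.Δ1 w1=0 clk=1 w5=1 w0=0 w3=0 w4=1
t4.Δ2 w1=0 clk=1 w5=1 w0=0 w3=0 w4=0
t4.Δ3 w1=1 clk=1 w5=1 w0=0 w3=0 w4=0
t5.Δ0 w1=1 clk=1 w5=1 w0=0 w3=0 w4=0
t5.Δ1 w1=1 clk=0 w5=1 w0=0 w3=0 w4=0
t6.Δ0 w1=1 clk=0 w5=1 w0=0 w3=0 w4=0
t6.Δ1 w1=1 clk=1 w5=1 w0=0 w3=0 w4=0
t6.Δ2 w1=1 clk=1 w5=1 w0=0 w3=0 w4=1
t6.Δ3 w1=0 clk=1 w5=1 w0=0 w3=0 w4=1
t7.Δ0 w1=0 clk=1 w5=1 w0=0 w3=0 w4=1
t7.Δ1 w1=0 clk=0 w5=1 w0=0 w3=0 w4=1
t8.Δ0 w1=0 clk=0 w5=1 w0=0 w3=0 w4=1
t8.Δ1 w1=0 clk=1 w5=1 w0=0 w3=0 w4=1
t8.Δ2 w1=0 clk=1 w5=1 w0=0 w3=0 w4=0
t8.Δ3 w1=1 clk=1 w5=1 w0=0 w3=0 w4=0

0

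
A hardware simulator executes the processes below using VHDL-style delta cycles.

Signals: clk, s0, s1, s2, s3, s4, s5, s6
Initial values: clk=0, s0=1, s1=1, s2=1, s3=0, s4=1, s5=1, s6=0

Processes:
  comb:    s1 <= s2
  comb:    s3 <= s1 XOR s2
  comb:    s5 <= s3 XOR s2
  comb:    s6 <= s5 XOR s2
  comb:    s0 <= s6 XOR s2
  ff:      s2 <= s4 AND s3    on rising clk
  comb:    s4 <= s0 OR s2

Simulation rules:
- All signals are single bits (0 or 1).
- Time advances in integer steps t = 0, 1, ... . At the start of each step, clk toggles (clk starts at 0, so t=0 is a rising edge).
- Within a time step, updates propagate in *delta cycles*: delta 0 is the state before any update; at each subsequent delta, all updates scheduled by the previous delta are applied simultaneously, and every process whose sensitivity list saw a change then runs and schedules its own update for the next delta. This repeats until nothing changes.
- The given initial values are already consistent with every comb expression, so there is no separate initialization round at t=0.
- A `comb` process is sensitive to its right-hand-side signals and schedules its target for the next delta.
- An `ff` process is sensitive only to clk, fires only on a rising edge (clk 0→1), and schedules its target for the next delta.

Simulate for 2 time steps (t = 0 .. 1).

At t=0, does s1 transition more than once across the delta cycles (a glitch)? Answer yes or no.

t=0 Δ0: s1=1 s4=1 s0=1 s5=1 s2=1 s3=0 s6=0 clk=0
  Δ1: clk:0→1
  Δ2: s2:1→0
  Δ3: s1:1→0, s0:1→0, s5:1→0, s3:0→1, s6:0→1
  Δ4: s4:1→0, s0:0→1, s5:0→1, s3:1→0, s6:1→0
  Δ5: s4:0→1, s0:1→0, s5:1→0, s6:0→1
  Δ6: s4:1→0, s0:0→1, s6:1→0
  Δ7: s4:0→1, s0:1→0
  Δ8: s4:1→0
  (8Δ to stable)
t=1 Δ0: s1=0 s4=0 s0=0 s5=0 s2=0 s3=0 s6=0 clk=1
  Δ1: clk:1→0
  (1Δ to stable)

no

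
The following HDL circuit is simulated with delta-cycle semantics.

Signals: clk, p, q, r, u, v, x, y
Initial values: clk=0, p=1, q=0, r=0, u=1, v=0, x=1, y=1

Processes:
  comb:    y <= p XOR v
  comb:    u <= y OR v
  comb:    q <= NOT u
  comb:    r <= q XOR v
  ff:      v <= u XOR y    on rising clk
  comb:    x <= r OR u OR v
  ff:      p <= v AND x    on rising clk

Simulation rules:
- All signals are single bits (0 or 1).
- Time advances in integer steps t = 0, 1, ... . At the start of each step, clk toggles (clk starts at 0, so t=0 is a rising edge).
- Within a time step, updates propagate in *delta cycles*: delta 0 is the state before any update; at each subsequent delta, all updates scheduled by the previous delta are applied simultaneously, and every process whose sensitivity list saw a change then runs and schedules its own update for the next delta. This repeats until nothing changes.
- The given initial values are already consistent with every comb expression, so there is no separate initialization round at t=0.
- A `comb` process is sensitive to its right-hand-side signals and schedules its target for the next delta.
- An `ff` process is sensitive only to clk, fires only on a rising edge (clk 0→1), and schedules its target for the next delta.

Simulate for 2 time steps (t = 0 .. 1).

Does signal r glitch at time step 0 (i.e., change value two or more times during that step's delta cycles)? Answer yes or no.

[bits: u,v,x,y,clk,r,p,q]
t=0: Δ0=10110010 Δ1=10111010 Δ2=10111000 Δ3=10101000 Δ4=00101000 Δ5=00001001 Δ6=00001101 Δ7=00101101 | 7Δ
t=1: Δ0=00101101 Δ1=00100101 | 1Δ

no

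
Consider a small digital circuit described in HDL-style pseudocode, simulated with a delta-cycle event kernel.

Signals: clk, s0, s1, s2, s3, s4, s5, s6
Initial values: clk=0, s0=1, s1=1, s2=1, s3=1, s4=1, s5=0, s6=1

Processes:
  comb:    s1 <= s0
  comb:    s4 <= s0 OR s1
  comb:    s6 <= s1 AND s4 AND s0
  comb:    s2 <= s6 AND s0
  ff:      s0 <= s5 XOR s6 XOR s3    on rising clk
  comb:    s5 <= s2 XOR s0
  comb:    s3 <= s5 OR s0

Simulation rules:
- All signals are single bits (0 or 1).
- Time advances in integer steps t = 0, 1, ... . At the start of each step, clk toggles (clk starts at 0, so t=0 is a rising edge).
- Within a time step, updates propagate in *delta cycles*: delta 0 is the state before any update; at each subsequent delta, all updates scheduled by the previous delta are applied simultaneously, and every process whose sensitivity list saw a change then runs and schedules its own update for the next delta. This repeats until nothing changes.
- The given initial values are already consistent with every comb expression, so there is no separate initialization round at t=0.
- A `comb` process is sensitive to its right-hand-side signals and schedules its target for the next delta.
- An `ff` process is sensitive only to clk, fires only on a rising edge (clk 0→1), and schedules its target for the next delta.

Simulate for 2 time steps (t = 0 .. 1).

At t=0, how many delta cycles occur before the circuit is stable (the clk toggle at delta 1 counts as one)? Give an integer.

t0.Δ0 s4=1 s3=1 s6=1 s0=1 s5=0 s1=1 clk=0 s2=1
t0.Δ1 s4=1 s3=1 s6=1 s0=1 s5=0 s1=1 clk=1 s2=1
t0.Δ2 s4=1 s3=1 s6=1 s0=0 s5=0 s1=1 clk=1 s2=1
t0.Δ3 s4=1 s3=0 s6=0 s0=0 s5=1 s1=0 clk=1 s2=0
t0.Δ4 s4=0 s3=1 s6=0 s0=0 s5=0 s1=0 clk=1 s2=0
t0.Δ5 s4=0 s3=0 s6=0 s0=0 s5=0 s1=0 clk=1 s2=0
t1.Δ0 s4=0 s3=0 s6=0 s0=0 s5=0 s1=0 clk=1 s2=0
t1.Δ1 s4=0 s3=0 s6=0 s0=0 s5=0 s1=0 clk=0 s2=0

5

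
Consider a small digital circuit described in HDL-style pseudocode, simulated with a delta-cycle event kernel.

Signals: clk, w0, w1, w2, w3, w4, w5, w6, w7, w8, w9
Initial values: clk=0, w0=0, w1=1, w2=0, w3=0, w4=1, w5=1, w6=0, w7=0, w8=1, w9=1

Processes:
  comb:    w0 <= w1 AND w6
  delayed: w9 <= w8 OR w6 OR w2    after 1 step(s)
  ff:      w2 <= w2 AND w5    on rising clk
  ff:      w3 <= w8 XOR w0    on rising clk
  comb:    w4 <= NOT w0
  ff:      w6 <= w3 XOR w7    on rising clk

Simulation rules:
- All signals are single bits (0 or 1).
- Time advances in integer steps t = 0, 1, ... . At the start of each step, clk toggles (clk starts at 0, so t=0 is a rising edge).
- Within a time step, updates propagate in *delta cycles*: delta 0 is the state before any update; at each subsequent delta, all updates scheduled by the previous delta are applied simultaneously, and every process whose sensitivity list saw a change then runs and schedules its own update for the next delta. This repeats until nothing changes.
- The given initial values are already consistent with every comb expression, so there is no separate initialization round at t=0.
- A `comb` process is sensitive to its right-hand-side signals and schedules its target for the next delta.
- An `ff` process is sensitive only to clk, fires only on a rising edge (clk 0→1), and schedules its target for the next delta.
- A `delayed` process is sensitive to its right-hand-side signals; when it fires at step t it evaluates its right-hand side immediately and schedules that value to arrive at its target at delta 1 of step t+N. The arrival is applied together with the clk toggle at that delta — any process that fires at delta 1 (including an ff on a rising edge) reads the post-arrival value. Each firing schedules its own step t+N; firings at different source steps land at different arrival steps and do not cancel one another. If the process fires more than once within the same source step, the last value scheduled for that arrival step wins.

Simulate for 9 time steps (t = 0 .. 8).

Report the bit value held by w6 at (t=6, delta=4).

t0.Δ0 w8=1 w2=0 w6=0 w4=1 w9=1 w5=1 clk=0 w7=0 w3=0 w0=0 w1=1
t0.Δ1 w8=1 w2=0 w6=0 w4=1 w9=1 w5=1 clk=1 w7=0 w3=0 w0=0 w1=1
t0.Δ2 w8=1 w2=0 w6=0 w4=1 w9=1 w5=1 clk=1 w7=0 w3=1 w0=0 w1=1
t1.Δ0 w8=1 w2=0 w6=0 w4=1 w9=1 w5=1 clk=1 w7=0 w3=1 w0=0 w1=1
t1.Δ1 w8=1 w2=0 w6=0 w4=1 w9=1 w5=1 clk=0 w7=0 w3=1 w0=0 w1=1
t2.Δ0 w8=1 w2=0 w6=0 w4=1 w9=1 w5=1 clk=0 w7=0 w3=1 w0=0 w1=1
t2.Δ1 w8=1 w2=0 w6=0 w4=1 w9=1 w5=1 clk=1 w7=0 w3=1 w0=0 w1=1
t2.Δ2 w8=1 w2=0 w6=1 w4=1 w9=1 w5=1 clk=1 w7=0 w3=1 w0=0 w1=1
t2.Δ3 w8=1 w2=0 w6=1 w4=1 w9=1 w5=1 clk=1 w7=0 w3=1 w0=1 w1=1
t2.Δ4 w8=1 w2=0 w6=1 w4=0 w9=1 w5=1 clk=1 w7=0 w3=1 w0=1 w1=1
t3.Δ0 w8=1 w2=0 w6=1 w4=0 w9=1 w5=1 clk=1 w7=0 w3=1 w0=1 w1=1
t3.Δ1 w8=1 w2=0 w6=1 w4=0 w9=1 w5=1 clk=0 w7=0 w3=1 w0=1 w1=1
t4.Δ0 w8=1 w2=0 w6=1 w4=0 w9=1 w5=1 clk=0 w7=0 w3=1 w0=1 w1=1
t4.Δ1 w8=1 w2=0 w6=1 w4=0 w9=1 w5=1 clk=1 w7=0 w3=1 w0=1 w1=1
t4.Δ2 w8=1 w2=0 w6=1 w4=0 w9=1 w5=1 clk=1 w7=0 w3=0 w0=1 w1=1
t5.Δ0 w8=1 w2=0 w6=1 w4=0 w9=1 w5=1 clk=1 w7=0 w3=0 w0=1 w1=1
t5.Δ1 w8=1 w2=0 w6=1 w4=0 w9=1 w5=1 clk=0 w7=0 w3=0 w0=1 w1=1
t6.Δ0 w8=1 w2=0 w6=1 w4=0 w9=1 w5=1 clk=0 w7=0 w3=0 w0=1 w1=1
t6.Δ1 w8=1 w2=0 w6=1 w4=0 w9=1 w5=1 clk=1 w7=0 w3=0 w0=1 w1=1
t6.Δ2 w8=1 w2=0 w6=0 w4=0 w9=1 w5=1 clk=1 w7=0 w3=0 w0=1 w1=1
t6.Δ3 w8=1 w2=0 w6=0 w4=0 w9=1 w5=1 clk=1 w7=0 w3=0 w0=0 w1=1
t6.Δ4 w8=1 w2=0 w6=0 w4=1 w9=1 w5=1 clk=1 w7=0 w3=0 w0=0 w1=1
t7.Δ0 w8=1 w2=0 w6=0 w4=1 w9=1 w5=1 clk=1 w7=0 w3=0 w0=0 w1=1
t7.Δ1 w8=1 w2=0 w6=0 w4=1 w9=1 w5=1 clk=0 w7=0 w3=0 w0=0 w1=1
t8.Δ0 w8=1 w2=0 w6=0 w4=1 w9=1 w5=1 clk=0 w7=0 w3=0 w0=0 w1=1
t8.Δ1 w8=1 w2=0 w6=0 w4=1 w9=1 w5=1 clk=1 w7=0 w3=0 w0=0 w1=1
t8.Δ2 w8=1 w2=0 w6=0 w4=1 w9=1 w5=1 clk=1 w7=0 w3=1 w0=0 w1=1

0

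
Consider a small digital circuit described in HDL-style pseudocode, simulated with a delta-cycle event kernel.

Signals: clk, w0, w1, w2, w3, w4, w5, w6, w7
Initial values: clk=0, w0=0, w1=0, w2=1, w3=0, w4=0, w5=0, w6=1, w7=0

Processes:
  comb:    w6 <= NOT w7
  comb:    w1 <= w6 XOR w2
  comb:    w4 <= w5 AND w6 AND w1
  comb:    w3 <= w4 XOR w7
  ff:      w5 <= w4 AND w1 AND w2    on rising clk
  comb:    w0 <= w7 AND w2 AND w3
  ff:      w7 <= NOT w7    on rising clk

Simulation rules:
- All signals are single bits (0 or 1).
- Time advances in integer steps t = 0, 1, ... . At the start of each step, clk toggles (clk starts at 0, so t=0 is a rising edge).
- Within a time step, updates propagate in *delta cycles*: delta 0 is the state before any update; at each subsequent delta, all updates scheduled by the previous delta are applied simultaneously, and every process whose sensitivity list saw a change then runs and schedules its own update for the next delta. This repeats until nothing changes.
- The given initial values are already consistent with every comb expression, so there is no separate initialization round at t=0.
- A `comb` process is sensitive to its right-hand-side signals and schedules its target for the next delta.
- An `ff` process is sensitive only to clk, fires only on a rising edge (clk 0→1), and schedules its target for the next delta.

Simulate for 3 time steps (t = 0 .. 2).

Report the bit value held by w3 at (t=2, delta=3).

t=0 Δ0: w7=0 w6=1 w3=0 w5=0 clk=0 w2=1 w0=0 w1=0 w4=0
  Δ1: clk:0→1
  Δ2: w7:0→1
  Δ3: w6:1→0, w3:0→1
  Δ4: w0:0→1, w1:0→1
  (4Δ to stable)
t=1 Δ0: w7=1 w6=0 w3=1 w5=0 clk=1 w2=1 w0=1 w1=1 w4=0
  Δ1: clk:1→0
  (1Δ to stable)
t=2 Δ0: w7=1 w6=0 w3=1 w5=0 clk=0 w2=1 w0=1 w1=1 w4=0
  Δ1: clk:0→1
  Δ2: w7:1→0
  Δ3: w6:0→1, w3:1→0, w0:1→0
  Δ4: w1:1→0
  (4Δ to stable)

0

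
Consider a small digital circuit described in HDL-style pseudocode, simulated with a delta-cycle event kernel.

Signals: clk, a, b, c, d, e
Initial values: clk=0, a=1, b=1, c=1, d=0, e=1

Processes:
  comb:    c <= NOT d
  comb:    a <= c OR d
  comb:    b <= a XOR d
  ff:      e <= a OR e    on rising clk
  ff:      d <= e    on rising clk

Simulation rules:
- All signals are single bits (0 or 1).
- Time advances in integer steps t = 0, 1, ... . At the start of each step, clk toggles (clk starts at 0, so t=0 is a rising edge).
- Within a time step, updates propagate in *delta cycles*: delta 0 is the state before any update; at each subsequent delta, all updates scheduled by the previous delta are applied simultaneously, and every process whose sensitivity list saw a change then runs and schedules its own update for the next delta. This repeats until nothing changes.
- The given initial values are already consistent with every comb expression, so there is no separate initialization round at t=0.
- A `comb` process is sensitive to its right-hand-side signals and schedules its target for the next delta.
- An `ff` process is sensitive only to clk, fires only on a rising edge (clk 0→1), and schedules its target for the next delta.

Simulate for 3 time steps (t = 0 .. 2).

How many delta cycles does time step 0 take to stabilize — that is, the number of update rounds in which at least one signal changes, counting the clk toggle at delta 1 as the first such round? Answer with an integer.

3

[bits: c,b,e,d,clk,a]
t=0: Δ0=111001 Δ1=111011 Δ2=111111 Δ3=001111 | 3Δ
t=1: Δ0=001111 Δ1=001101 | 1Δ
t=2: Δ0=001101 Δ1=001111 | 1Δ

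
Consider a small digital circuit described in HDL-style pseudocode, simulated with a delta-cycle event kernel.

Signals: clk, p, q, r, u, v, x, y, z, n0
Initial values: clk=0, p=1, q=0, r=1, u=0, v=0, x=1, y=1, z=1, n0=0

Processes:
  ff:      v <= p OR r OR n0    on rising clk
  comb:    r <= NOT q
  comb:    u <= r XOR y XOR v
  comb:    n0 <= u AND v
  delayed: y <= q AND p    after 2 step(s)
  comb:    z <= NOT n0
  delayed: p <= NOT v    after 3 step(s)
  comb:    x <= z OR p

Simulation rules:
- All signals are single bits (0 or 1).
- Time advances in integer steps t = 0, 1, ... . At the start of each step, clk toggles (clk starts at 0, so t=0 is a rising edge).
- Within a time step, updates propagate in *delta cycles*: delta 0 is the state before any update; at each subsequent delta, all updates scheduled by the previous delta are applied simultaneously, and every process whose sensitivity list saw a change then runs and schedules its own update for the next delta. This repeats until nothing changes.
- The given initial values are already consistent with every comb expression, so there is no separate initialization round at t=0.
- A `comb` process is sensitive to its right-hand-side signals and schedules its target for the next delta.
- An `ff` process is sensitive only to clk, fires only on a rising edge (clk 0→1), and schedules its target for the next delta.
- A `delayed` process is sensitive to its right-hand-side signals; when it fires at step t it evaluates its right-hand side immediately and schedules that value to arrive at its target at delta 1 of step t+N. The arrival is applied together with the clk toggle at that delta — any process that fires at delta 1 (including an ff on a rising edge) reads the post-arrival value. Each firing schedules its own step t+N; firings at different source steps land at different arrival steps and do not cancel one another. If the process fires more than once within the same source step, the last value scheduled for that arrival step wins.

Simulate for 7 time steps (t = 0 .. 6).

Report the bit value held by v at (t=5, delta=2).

1

[bits: u,x,v,clk,y,r,z,q,n0,p]
t=0: Δ0=0100111001 Δ1=0101111001 Δ2=0111111001 Δ3=1111111001 Δ4=1111111011 Δ5=1111110011 | 5Δ
t=1: Δ0=1111110011 Δ1=1110110011 | 1Δ
t=2: Δ0=1110110011 Δ1=1111110011 | 1Δ
t=3: Δ0=1111110011 Δ1=1110110010 Δ2=1010110010 | 2Δ
t=4: Δ0=1010110010 Δ1=1011110010 | 1Δ
t=5: Δ0=1011110010 Δ1=1010010010 Δ2=0010010010 Δ3=0010010000 Δ4=0010011000 Δ5=0110011000 | 5Δ
t=6: Δ0=0110011000 Δ1=0111011000 | 1Δ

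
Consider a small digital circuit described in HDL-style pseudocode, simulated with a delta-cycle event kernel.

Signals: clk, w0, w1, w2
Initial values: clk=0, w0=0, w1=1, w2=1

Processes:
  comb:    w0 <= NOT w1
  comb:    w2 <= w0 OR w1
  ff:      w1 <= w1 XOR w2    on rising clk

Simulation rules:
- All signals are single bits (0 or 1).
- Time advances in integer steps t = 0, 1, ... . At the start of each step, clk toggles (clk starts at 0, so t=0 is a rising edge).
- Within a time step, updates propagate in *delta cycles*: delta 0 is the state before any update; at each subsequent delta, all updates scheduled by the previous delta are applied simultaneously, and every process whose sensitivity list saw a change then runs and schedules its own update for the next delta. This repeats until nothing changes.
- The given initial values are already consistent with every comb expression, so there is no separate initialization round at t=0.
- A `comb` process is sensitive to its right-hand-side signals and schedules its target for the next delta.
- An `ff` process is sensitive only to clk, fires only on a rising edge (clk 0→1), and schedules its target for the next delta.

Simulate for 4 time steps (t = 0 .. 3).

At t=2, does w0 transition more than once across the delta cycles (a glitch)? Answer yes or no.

[bits: w1,clk,w0,w2]
t=0: Δ0=1001 Δ1=1101 Δ2=0101 Δ3=0110 Δ4=0111 | 4Δ
t=1: Δ0=0111 Δ1=0011 | 1Δ
t=2: Δ0=0011 Δ1=0111 Δ2=1111 Δ3=1101 | 3Δ
t=3: Δ0=1101 Δ1=1001 | 1Δ

no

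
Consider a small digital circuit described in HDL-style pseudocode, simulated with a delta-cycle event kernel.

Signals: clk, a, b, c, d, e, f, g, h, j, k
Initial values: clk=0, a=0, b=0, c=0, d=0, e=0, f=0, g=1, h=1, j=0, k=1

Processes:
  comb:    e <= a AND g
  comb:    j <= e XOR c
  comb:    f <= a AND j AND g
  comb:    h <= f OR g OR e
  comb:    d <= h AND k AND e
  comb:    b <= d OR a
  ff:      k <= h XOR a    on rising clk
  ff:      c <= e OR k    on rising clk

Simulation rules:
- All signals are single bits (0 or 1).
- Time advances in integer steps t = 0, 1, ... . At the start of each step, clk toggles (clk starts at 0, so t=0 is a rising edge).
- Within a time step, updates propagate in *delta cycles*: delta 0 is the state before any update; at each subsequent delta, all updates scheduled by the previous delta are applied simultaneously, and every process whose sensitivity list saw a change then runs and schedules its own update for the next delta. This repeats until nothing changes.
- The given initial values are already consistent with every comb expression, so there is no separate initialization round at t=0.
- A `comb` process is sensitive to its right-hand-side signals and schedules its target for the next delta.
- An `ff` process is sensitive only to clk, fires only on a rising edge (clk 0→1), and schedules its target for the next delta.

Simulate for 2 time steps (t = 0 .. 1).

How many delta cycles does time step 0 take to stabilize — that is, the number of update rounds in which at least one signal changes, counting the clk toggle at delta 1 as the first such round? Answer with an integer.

t=0 Δ0: k=1 h=1 b=0 j=0 clk=0 c=0 e=0 a=0 g=1 d=0 f=0
  Δ1: clk:0→1
  Δ2: c:0→1
  Δ3: j:0→1
  (3Δ to stable)
t=1 Δ0: k=1 h=1 b=0 j=1 clk=1 c=1 e=0 a=0 g=1 d=0 f=0
  Δ1: clk:1→0
  (1Δ to stable)

3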